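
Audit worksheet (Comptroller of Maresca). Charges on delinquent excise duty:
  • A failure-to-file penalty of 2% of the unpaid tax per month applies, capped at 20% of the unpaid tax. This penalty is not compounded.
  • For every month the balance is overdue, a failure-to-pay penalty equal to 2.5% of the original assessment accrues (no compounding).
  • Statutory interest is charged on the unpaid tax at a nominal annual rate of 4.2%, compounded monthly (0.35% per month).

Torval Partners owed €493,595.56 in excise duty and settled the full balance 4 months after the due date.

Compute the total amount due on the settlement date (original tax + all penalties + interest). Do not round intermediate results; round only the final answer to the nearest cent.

Failure-to-file: 4 × 2% × €493,595.56 = €39,487.64… (under the 20% cap)
Failure-to-pay penalty: 4 × 2.5% × €493,595.56 = €49,359.56…
Interest: €493,595.56 × ((1 + 0.0035)^4 − 1) = €493,595.56 × 0.0140737… = €6,946.7018…
Total = €493,595.56 + €88,847.2008 + €6,946.7018… = €589,389.46

€589,389.46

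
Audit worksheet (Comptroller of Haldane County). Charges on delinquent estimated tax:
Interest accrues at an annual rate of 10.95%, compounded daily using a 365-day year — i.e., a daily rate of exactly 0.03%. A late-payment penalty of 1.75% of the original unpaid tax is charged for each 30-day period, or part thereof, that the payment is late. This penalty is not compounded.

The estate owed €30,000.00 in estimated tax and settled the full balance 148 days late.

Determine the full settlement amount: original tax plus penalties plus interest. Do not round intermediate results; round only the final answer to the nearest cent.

€33,986.80

Penalty periods: ⌈148/30⌉ = 5; penalty = 5 × 1.75% × €30,000.00 = €2,625.00
Interest: €30,000.00 × ((1 + 0.0003)^148 − 1) = €30,000.00 × 0.04539347… = €1,361.8041…
Total = €30,000.00 + €2,625.0000 + €1,361.8041… = €33,986.80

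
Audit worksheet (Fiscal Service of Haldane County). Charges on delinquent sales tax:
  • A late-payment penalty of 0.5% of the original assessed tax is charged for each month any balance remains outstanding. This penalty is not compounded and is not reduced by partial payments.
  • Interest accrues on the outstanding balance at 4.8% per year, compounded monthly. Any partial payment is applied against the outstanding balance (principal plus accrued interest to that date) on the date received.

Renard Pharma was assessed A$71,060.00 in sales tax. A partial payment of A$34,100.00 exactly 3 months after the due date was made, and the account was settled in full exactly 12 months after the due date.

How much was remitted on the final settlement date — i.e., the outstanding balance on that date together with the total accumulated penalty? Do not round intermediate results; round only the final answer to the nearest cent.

A$43,463.10

Monthly rate = 4.8% ÷ 12 = 0.4%
Balance at month 3: A$71,060.0000 × (1 + 0.004)^3 = A$71,916.1354…
After A$34,100.00 payment: A$71,916.1354… − A$34,100.00 = A$37,816.1354…
Balance at month 12: A$37,816.1354… × (1 + 0.004)^9 = A$39,199.5029…
Penalty: 12 × 0.5% × A$71,060.00 = A$4,263.60
Final settlement = outstanding balance + penalty = A$39,199.5029… + A$4,263.60 = A$43,463.10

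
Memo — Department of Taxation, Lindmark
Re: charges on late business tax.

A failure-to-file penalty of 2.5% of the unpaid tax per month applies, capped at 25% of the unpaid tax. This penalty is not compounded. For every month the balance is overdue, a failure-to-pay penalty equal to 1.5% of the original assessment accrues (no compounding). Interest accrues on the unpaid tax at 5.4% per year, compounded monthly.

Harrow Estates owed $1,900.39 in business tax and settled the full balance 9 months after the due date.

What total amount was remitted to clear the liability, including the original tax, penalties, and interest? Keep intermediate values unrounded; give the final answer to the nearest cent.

Failure-to-file: 9 × 2.5% × $1,900.39 = $427.59… (under the 25% cap)
Failure-to-pay penalty = 1.5% × $1,900.39 × 9 mo = $256.55…
Interest (5.4%/yr ÷ 12 = 0.45%/month): $1,900.39 × ((1 + 0.0045)^9 − 1) = $78.3658…
Total = $1,900.39 + $684.1404 + $78.3658… = $2,662.90

$2,662.90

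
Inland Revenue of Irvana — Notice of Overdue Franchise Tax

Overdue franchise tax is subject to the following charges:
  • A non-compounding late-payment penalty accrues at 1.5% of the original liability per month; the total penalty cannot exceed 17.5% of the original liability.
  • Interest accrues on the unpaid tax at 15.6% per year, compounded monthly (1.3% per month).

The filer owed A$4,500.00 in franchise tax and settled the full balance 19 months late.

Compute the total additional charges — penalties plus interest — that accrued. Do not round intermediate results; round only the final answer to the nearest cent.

Penalty (uncapped): 19 × 1.5% × A$4,500.00 = A$1,282.50; cap = 17.5% × A$4,500.00 = A$787.50 → penalty = A$787.50
Interest: A$4,500.00 × ((1 + 0.013)^19 − 1) = A$4,500.00 × 0.2781430… = A$1,251.6437…
Penalties + interest = A$787.5000 + A$1,251.6437… = A$2,039.14

A$2,039.14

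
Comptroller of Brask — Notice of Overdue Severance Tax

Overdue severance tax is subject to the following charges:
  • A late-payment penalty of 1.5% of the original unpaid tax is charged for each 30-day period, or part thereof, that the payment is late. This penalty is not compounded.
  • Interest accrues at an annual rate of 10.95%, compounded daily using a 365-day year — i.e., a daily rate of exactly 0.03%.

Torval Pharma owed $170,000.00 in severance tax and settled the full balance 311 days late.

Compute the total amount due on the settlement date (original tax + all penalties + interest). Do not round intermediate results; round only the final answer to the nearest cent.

$214,671.86

Penalty periods: ⌈311/30⌉ = 11; penalty = 11 × 1.5% × $170,000.00 = $28,050.00
Interest: $170,000.00 × ((1 + 0.0003)^311 − 1) = $170,000.00 × 0.09777566… = $16,621.8627…
Total = $170,000.00 + $28,050.0000 + $16,621.8627… = $214,671.86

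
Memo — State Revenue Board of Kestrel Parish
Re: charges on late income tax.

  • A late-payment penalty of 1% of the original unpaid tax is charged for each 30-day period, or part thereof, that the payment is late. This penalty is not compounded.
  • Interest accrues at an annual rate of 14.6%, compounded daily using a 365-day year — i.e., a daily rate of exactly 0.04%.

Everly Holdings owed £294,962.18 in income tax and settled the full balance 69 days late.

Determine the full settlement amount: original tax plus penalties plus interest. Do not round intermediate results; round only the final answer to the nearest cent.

£312,063.71

Penalty periods: ⌈69/30⌉ = 3; penalty = 3 × 1% × £294,962.18 = £8,848.87…
Interest: £294,962.18 × ((1 + 0.0004)^69 − 1) = £294,962.18 × 0.02797874… = £8,252.6688…
Total = £294,962.18 + £8,848.8654 + £8,252.6688… = £312,063.71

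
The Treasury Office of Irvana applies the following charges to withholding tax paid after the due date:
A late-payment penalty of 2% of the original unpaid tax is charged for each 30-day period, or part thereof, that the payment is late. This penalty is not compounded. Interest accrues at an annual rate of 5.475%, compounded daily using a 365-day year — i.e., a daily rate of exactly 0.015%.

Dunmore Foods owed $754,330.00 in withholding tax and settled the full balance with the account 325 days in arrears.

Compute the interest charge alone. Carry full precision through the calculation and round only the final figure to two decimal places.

Interest: $754,330.00 × ((1 + 0.00015)^325 − 1) = $754,330.00 × 0.04995399… = $37,681.7932…

$37,681.79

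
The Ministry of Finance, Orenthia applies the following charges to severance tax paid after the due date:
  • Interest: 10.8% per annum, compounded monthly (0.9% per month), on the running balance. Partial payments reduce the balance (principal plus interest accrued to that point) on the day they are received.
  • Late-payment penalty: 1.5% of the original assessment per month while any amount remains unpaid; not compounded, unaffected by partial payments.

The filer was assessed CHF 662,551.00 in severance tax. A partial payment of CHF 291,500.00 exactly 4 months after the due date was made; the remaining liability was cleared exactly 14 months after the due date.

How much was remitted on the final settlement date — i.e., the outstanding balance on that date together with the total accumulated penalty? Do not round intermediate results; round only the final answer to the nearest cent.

CHF 571,408.62

Balance at month 4: CHF 662,551.0000 × (1 + 0.009)^4 = CHF 686,726.7721…
After CHF 291,500.00 payment: CHF 686,726.7721… − CHF 291,500.00 = CHF 395,226.7721…
Balance at month 14: CHF 395,226.7721… × (1 + 0.009)^10 = CHF 432,272.9081…
Penalty: 14 × 1.5% × CHF 662,551.00 = CHF 139,135.71
Final settlement = outstanding balance + penalty = CHF 432,272.9081… + CHF 139,135.71 = CHF 571,408.62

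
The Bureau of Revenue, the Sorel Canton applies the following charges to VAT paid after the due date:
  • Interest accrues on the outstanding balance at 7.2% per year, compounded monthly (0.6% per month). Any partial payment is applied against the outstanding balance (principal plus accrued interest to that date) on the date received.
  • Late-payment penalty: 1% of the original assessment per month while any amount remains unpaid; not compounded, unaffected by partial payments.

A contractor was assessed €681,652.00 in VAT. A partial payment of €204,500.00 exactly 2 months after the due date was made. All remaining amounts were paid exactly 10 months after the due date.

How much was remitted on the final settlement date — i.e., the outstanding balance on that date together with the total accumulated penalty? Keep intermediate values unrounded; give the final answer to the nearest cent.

Balance at month 2: €681,652.0000 × (1 + 0.006)^2 = €689,856.3635…
After €204,500.00 payment: €689,856.3635… − €204,500.00 = €485,356.3635…
Balance at month 10: €485,356.3635… × (1 + 0.006)^8 = €509,148.6232…
Penalty: 10 × 1% × €681,652.00 = €68,165.20
Final settlement = outstanding balance + penalty = €509,148.6232… + €68,165.20 = €577,313.82

€577,313.82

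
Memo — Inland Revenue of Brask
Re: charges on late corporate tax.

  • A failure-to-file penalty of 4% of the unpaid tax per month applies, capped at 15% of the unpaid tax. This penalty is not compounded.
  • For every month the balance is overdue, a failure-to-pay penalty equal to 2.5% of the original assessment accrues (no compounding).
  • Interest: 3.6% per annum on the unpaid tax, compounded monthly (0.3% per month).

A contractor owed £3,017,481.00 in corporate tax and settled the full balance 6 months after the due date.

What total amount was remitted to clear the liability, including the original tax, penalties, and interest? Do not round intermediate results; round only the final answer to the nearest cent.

£3,977,448.95

Failure-to-file: 6 × 4% × £3,017,481.00 = £724,195.44, capped at 15% × £3,017,481.00 = £452,622.15
Failure-to-pay penalty: 6 × 2.5% × £3,017,481.00 = £452,622.15
Interest: £3,017,481.00 × ((1 + 0.003)^6 − 1) = £3,017,481.00 × 0.0181355… = £54,723.6510…
Total = £3,017,481.00 + £905,244.3000 + £54,723.6510… = £3,977,448.95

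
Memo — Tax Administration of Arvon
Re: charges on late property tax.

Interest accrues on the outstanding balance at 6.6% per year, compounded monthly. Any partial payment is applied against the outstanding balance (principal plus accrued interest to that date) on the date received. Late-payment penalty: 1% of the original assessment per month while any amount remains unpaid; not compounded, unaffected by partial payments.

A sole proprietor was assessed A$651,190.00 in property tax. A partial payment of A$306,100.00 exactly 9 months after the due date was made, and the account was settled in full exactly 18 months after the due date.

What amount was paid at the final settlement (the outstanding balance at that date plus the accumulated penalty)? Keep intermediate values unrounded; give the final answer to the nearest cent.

A$514,386.53

Monthly rate = 6.6% ÷ 12 = 0.55%
Balance at month 9: A$651,190.0000 × (1 + 0.0055)^9 = A$684,142.2271…
After A$306,100.00 payment: A$684,142.2271… − A$306,100.00 = A$378,042.2271…
Balance at month 18: A$378,042.2271… × (1 + 0.0055)^9 = A$397,172.3325…
Penalty: 18 × 1% × A$651,190.00 = A$117,214.20
Final settlement = outstanding balance + penalty = A$397,172.3325… + A$117,214.20 = A$514,386.53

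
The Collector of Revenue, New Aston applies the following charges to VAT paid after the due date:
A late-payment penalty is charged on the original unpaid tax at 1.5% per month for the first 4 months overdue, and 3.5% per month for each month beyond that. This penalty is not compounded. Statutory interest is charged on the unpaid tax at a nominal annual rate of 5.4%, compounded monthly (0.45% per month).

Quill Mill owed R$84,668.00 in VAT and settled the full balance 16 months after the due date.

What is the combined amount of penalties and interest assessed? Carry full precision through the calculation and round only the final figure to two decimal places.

Penalty, months 1–4: 4 × 1.5% × R$84,668.00 = R$5,080.08
Penalty, months 5–16: 12 × 3.5% × R$84,668.00 = R$35,560.56
Interest: R$84,668.00 × ((1 + 0.0045)^16 − 1) = R$84,668.00 × 0.0744818… = R$6,306.2237…
Penalties + interest = R$40,640.6400 + R$6,306.2237… = R$46,946.86

R$46,946.86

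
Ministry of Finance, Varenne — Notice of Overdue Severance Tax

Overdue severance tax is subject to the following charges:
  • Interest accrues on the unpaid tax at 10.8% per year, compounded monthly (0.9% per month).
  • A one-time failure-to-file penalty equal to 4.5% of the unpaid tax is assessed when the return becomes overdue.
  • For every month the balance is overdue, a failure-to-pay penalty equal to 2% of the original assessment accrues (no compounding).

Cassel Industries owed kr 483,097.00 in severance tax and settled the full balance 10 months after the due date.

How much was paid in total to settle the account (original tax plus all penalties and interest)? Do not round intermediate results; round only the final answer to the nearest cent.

kr 646,738.32

Failure-to-file penalty: 4.5% × kr 483,097.00 = kr 21,739.37…
Failure-to-pay penalty = 2% × kr 483,097.00 × 10 mo = kr 96,619.40
Interest: kr 483,097.00 × ((1 + 0.009)^10 − 1) = kr 483,097.00 × 0.0937339… = kr 45,282.5527…
Total = kr 483,097.00 + kr 118,358.7650 + kr 45,282.5527… = kr 646,738.32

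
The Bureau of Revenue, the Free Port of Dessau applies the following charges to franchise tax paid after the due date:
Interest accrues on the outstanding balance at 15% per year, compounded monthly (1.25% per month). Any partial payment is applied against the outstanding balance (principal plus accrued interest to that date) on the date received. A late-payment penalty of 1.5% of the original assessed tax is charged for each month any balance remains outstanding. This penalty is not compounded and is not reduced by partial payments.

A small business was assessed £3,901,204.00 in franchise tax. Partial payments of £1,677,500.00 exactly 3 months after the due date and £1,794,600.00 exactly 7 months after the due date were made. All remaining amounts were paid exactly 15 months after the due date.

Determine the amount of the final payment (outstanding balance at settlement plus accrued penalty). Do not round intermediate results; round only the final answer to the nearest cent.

£1,648,778.87

Balance at month 3: £3,901,204.0000 × (1 + 0.0125)^3 = £4,049,335.4589…
After £1,677,500.00 payment: £4,049,335.4589… − £1,677,500.00 = £2,371,835.4589…
Balance at month 7: £2,371,835.4589… × (1 + 0.0125)^4 = £2,492,669.4155…
After £1,794,600.00 payment: £2,492,669.4155… − £1,794,600.00 = £698,069.4155…
Balance at month 15: £698,069.4155… × (1 + 0.0125)^8 = £771,007.9670…
Penalty: 15 × 1.5% × £3,901,204.00 = £877,770.90
Final settlement = outstanding balance + penalty = £771,007.9670… + £877,770.90 = £1,648,778.87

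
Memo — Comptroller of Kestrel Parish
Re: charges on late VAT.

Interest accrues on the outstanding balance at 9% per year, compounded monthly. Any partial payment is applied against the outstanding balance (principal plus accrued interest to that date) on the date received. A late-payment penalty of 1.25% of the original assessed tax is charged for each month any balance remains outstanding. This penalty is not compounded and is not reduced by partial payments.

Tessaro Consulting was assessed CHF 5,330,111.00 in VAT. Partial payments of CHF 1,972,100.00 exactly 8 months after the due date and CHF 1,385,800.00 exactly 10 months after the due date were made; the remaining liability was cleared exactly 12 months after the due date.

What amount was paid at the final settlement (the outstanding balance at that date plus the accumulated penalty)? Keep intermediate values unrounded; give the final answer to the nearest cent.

CHF 3,191,031.96

Monthly rate = 9% ÷ 12 = 0.75%
Balance at month 8: CHF 5,330,111.0000 × (1 + 0.0075)^8 = CHF 5,658,439.6963…
After CHF 1,972,100.00 payment: CHF 5,658,439.6963… − CHF 1,972,100.00 = CHF 3,686,339.6963…
Balance at month 10: CHF 3,686,339.6963… × (1 + 0.0075)^2 = CHF 3,741,842.1484…
After CHF 1,385,800.00 payment: CHF 3,741,842.1484… − CHF 1,385,800.00 = CHF 2,356,042.1484…
Balance at month 12: CHF 2,356,042.1484… × (1 + 0.0075)^2 = CHF 2,391,515.3080…
Penalty: 12 × 1.25% × CHF 5,330,111.00 = CHF 799,516.65
Final settlement = outstanding balance + penalty = CHF 2,391,515.3080… + CHF 799,516.65 = CHF 3,191,031.96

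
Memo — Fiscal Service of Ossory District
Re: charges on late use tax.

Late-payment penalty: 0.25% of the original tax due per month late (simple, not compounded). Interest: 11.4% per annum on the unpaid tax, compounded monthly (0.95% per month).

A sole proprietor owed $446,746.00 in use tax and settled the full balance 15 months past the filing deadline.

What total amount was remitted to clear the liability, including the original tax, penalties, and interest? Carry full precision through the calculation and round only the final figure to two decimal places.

Late-payment penalty: 15 × 0.25% × $446,746.00 = $16,752.98…
Interest: $446,746.00 × ((1 + 0.0095)^15 − 1) = $446,746.00 × 0.1523777… = $68,074.1323…
Total = $446,746.00 + $16,752.9750 + $68,074.1323… = $531,573.11

$531,573.11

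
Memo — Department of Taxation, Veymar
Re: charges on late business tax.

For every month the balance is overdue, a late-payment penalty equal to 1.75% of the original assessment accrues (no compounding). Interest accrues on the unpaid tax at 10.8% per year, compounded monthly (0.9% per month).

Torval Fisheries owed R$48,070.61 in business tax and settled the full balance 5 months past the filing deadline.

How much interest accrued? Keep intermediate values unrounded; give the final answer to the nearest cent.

R$2,202.47

Interest: R$48,070.61 × ((1 + 0.009)^5 − 1) = R$48,070.61 × 0.0458173… = R$2,202.4667…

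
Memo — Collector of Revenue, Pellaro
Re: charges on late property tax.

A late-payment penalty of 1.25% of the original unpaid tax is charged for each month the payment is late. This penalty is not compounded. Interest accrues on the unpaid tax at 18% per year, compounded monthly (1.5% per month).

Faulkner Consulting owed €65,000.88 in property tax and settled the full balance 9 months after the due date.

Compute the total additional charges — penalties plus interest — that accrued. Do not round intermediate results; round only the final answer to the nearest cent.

€16,633.07

Late-payment penalty: 9 × 1.25% × €65,000.88 = €7,312.60…
Interest: €65,000.88 × ((1 + 0.015)^9 − 1) = €65,000.88 × 0.1433900… = €9,320.4746…
Penalties + interest = €7,312.5990 + €9,320.4746… = €16,633.07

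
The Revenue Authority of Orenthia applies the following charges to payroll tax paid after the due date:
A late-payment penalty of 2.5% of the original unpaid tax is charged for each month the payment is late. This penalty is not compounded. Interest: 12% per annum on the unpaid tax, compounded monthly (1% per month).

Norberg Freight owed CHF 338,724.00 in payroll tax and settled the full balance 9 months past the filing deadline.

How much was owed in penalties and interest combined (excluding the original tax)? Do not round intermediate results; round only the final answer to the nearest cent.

Late-payment penalty: 9 × 2.5% × CHF 338,724.00 = CHF 76,212.90
Interest: CHF 338,724.00 × ((1 + 0.01)^9 − 1) = CHF 338,724.00 × 0.0936853… = CHF 31,733.4503…
Penalties + interest = CHF 76,212.9000 + CHF 31,733.4503… = CHF 107,946.35

CHF 107,946.35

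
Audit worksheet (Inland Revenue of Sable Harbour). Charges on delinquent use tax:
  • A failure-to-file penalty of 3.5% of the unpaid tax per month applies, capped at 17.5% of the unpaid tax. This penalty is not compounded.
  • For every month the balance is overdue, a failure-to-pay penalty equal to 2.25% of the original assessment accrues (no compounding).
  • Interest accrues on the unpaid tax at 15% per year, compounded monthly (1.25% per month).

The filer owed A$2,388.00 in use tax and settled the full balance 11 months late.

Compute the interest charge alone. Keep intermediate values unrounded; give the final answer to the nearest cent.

Interest: A$2,388.00 × ((1 + 0.0125)^11 − 1) = A$2,388.00 × 0.1464242… = A$349.6610…

A$349.66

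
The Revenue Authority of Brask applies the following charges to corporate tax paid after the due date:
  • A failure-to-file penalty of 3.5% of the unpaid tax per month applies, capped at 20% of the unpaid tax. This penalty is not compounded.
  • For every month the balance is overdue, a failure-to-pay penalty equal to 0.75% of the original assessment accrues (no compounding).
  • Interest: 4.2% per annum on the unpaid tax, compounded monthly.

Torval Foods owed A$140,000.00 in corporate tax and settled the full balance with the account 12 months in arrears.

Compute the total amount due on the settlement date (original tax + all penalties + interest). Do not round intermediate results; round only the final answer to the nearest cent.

A$186,594.52

Failure-to-file: 12 × 3.5% × A$140,000.00 = A$58,800.00, capped at 20% × A$140,000.00 = A$28,000.00
Failure-to-pay penalty: 12 × 0.75% × A$140,000.00 = A$12,600.00
Interest (4.2%/yr ÷ 12 = 0.35%/month): A$140,000.00 × ((1 + 0.0035)^12 − 1) = A$5,994.5210…
Total = A$140,000.00 + A$40,600.0000 + A$5,994.5210… = A$186,594.52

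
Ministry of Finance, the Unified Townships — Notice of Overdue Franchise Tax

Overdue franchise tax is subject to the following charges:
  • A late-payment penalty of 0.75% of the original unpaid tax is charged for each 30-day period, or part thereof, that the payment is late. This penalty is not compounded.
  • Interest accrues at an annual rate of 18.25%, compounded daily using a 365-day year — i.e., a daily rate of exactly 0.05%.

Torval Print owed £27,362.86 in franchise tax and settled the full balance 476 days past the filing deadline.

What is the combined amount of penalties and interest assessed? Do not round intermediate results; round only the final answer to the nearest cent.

Penalty periods: ⌈476/30⌉ = 16; penalty = 16 × 0.75% × £27,362.86 = £3,283.54…
Interest: £27,362.86 × ((1 + 0.0005)^476 − 1) = £27,362.86 × 0.26863373… = £7,350.5872…
Penalties + interest = £3,283.5432 + £7,350.5872… = £10,634.13

£10,634.13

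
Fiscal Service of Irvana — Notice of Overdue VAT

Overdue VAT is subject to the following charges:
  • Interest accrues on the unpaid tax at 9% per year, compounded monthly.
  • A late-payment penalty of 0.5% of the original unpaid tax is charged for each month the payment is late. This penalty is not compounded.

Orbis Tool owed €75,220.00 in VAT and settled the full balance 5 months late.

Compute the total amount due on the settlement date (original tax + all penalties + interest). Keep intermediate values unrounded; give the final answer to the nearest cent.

€79,963.88

Late-payment penalty = 0.5% × €75,220.00 × 5 mo = €1,880.50
Interest (9%/yr ÷ 12 = 0.75%/month): €75,220.00 × ((1 + 0.0075)^5 − 1) = €2,863.3798…
Total = €75,220.00 + €1,880.5000 + €2,863.3798… = €79,963.88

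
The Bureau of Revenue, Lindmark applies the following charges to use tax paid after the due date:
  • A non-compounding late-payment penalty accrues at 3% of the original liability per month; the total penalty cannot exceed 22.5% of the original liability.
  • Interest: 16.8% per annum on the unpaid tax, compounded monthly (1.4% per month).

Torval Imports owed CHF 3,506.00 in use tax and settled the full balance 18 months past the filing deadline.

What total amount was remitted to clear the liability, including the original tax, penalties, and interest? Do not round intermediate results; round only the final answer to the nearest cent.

CHF 5,291.78

Penalty (uncapped): 18 × 3% × CHF 3,506.00 = CHF 1,893.24; cap = 22.5% × CHF 3,506.00 = CHF 788.85 → penalty = CHF 788.85
Interest: CHF 3,506.00 × ((1 + 0.014)^18 − 1) = CHF 3,506.00 × 0.2843494… = CHF 996.9290…
Total = CHF 3,506.00 + CHF 788.8500 + CHF 996.9290… = CHF 5,291.78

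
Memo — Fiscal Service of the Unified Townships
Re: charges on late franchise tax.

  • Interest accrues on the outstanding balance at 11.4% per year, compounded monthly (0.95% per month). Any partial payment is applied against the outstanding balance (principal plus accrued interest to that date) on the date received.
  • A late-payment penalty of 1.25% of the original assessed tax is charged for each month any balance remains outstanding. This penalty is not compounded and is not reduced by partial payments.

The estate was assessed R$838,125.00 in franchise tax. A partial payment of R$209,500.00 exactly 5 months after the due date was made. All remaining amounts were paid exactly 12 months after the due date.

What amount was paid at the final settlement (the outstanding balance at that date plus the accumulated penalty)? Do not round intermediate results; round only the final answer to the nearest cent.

Balance at month 5: R$838,125.0000 × (1 + 0.0095)^5 = R$878,699.5654…
After R$209,500.00 payment: R$878,699.5654… − R$209,500.00 = R$669,199.5654…
Balance at month 12: R$669,199.5654… × (1 + 0.0095)^7 = R$714,989.9102…
Penalty: 12 × 1.25% × R$838,125.00 = R$125,718.75
Final settlement = outstanding balance + penalty = R$714,989.9102… + R$125,718.75 = R$840,708.66

R$840,708.66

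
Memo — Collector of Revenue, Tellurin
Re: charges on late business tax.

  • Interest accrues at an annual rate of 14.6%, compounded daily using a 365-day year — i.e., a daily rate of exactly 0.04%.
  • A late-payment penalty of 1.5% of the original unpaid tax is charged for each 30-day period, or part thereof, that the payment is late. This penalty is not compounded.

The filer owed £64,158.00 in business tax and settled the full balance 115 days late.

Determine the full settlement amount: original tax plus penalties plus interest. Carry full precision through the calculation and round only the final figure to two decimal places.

£71,027.06

Penalty periods: ⌈115/30⌉ = 4; penalty = 4 × 1.5% × £64,158.00 = £3,849.48
Interest: £64,158.00 × ((1 + 0.0004)^115 − 1) = £64,158.00 × 0.04706478… = £3,019.5822…
Total = £64,158.00 + £3,849.4800 + £3,019.5822… = £71,027.06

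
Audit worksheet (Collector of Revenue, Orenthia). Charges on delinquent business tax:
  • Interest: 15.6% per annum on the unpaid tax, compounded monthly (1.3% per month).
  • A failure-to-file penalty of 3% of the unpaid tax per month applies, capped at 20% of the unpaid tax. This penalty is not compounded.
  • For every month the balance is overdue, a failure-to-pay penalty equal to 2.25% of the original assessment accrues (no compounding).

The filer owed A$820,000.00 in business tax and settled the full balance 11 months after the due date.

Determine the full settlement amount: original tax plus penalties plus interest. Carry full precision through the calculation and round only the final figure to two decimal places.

Failure-to-file: 11 × 3% × A$820,000.00 = A$270,600.00, capped at 20% × A$820,000.00 = A$164,000.00
Failure-to-pay penalty = 2.25% × A$820,000.00 × 11 mo = A$202,950.00
Interest: A$820,000.00 × ((1 + 0.013)^11 − 1) = A$820,000.00 × 0.1526671… = A$125,187.0252…
Total = A$820,000.00 + A$366,950.0000 + A$125,187.0252… = A$1,312,137.03

A$1,312,137.03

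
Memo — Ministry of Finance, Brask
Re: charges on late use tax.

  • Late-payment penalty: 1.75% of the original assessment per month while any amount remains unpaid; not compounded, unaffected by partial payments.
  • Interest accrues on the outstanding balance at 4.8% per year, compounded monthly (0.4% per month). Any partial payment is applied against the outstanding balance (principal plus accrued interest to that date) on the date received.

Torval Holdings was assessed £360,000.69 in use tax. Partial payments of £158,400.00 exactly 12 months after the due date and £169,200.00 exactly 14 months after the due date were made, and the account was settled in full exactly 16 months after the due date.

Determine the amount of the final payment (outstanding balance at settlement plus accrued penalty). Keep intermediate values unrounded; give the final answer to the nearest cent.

Balance at month 12: £360,000.6900 × (1 + 0.004)^12 = £377,665.9986…
After £158,400.00 payment: £377,665.9986… − £158,400.00 = £219,265.9986…
Balance at month 14: £219,265.9986… × (1 + 0.004)^2 = £221,023.6348…
After £169,200.00 payment: £221,023.6348… − £169,200.00 = £51,823.6348…
Balance at month 16: £51,823.6348… × (1 + 0.004)^2 = £52,239.0531…
Penalty: 16 × 1.75% × £360,000.69 = £100,800.19…
Final settlement = outstanding balance + penalty = £52,239.0531… + £100,800.19… = £153,039.25

£153,039.25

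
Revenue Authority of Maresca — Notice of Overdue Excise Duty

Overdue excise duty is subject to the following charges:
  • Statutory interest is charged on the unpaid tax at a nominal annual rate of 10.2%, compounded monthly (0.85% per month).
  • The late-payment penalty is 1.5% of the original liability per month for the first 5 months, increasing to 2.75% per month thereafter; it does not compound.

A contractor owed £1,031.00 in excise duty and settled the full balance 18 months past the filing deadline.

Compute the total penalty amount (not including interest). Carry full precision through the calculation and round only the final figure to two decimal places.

£445.91

Penalty, months 1–5: 5 × 1.5% × £1,031.00 = £77.33…
Penalty, months 6–18: 13 × 2.75% × £1,031.00 = £368.58…
Total penalty = £77.33… + £368.58… = £445.91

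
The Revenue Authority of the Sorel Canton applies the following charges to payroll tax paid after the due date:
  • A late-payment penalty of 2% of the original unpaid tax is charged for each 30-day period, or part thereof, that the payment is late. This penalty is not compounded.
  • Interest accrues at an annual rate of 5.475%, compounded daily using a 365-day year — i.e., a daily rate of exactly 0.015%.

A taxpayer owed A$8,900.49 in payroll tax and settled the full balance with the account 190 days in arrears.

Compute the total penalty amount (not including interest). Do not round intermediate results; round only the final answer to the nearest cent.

Penalty periods: ⌈190/30⌉ = 7; penalty = 7 × 2% × A$8,900.49 = A$1,246.07…

A$1,246.07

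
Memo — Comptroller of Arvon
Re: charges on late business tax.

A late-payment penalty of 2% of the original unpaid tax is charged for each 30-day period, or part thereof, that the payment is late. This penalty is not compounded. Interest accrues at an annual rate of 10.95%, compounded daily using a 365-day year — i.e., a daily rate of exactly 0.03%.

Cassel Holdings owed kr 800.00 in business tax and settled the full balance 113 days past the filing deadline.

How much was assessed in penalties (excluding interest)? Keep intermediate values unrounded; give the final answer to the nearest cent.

kr 64.00

Penalty periods: ⌈113/30⌉ = 4; penalty = 4 × 2% × kr 800.00 = kr 64.00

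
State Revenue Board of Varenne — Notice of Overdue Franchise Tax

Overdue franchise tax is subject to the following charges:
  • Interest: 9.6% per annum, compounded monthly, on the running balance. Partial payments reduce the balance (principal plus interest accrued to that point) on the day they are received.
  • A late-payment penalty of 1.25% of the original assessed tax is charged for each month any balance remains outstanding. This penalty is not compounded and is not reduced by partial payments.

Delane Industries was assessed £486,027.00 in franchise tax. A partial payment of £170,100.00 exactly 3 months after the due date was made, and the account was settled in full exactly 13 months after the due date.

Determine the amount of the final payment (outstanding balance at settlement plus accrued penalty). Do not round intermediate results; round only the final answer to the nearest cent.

£433,843.57

Monthly rate = 9.6% ÷ 12 = 0.8%
Balance at month 3: £486,027.0000 × (1 + 0.008)^3 = £497,785.2140…
After £170,100.00 payment: £497,785.2140… − £170,100.00 = £327,685.2140…
Balance at month 13: £327,685.2140… × (1 + 0.008)^10 = £354,864.1821…
Penalty: 13 × 1.25% × £486,027.00 = £78,979.39…
Final settlement = outstanding balance + penalty = £354,864.1821… + £78,979.39… = £433,843.57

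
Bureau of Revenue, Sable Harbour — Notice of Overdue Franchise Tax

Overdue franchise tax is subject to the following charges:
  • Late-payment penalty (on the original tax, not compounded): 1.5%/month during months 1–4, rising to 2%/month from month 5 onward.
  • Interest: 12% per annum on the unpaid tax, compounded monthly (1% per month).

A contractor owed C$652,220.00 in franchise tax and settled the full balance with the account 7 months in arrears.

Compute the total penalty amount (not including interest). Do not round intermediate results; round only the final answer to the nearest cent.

Penalty, months 1–4: 4 × 1.5% × C$652,220.00 = C$39,133.20
Penalty, months 5–7: 3 × 2% × C$652,220.00 = C$39,133.20
Total penalty = C$39,133.20 + C$39,133.20 = C$78,266.40

C$78,266.40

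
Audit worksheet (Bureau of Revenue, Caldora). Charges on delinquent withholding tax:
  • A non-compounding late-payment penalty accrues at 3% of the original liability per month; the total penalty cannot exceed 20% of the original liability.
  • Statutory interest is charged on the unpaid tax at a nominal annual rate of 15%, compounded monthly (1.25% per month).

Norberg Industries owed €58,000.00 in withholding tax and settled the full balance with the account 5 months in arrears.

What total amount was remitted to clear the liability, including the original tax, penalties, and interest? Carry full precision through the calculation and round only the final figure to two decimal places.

Penalty: 5 × 3% × €58,000.00 = €8,700.00 (below the 20% cap of €11,600.00)
Interest: €58,000.00 × ((1 + 0.0125)^5 − 1) = €58,000.00 × 0.0640822… = €3,716.7649…
Total = €58,000.00 + €8,700.0000 + €3,716.7649… = €70,416.76

€70,416.76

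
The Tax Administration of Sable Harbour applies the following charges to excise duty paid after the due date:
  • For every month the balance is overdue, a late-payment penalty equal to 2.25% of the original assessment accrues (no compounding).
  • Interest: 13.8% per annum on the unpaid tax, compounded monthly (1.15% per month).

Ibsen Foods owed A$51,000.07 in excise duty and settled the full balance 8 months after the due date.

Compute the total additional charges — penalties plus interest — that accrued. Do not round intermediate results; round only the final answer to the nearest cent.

A$14,065.28

Late-payment penalty = 2.25% × A$51,000.07 × 8 mo = A$9,180.01…
Interest: A$51,000.07 × ((1 + 0.0115)^8 − 1) = A$51,000.07 × 0.0957894… = A$4,885.2663…
Penalties + interest = A$9,180.0126 + A$4,885.2663… = A$14,065.28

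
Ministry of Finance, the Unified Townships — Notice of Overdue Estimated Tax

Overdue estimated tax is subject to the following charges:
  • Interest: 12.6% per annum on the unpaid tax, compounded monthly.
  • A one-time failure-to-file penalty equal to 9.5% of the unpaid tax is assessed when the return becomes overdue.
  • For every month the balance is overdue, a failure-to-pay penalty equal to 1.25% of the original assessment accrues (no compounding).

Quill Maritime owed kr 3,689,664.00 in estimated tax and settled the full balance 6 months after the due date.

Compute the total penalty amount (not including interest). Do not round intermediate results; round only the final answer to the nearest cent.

kr 627,242.88

Failure-to-file penalty: 9.5% × kr 3,689,664.00 = kr 350,518.08
Failure-to-pay penalty: 6 × 1.25% × kr 3,689,664.00 = kr 276,724.80
Total penalty = kr 350,518.08 + kr 276,724.80 = kr 627,242.88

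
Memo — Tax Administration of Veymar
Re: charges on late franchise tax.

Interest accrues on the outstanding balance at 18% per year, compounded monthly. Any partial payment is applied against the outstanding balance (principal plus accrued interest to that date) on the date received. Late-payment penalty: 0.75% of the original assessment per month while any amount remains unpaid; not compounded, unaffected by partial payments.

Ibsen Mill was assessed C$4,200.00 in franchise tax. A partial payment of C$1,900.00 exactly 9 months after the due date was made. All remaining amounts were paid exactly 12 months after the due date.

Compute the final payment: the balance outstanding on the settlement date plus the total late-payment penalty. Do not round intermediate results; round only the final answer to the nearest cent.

Monthly rate = 18% ÷ 12 = 1.5%
Balance at month 9: C$4,200.0000 × (1 + 0.015)^9 = C$4,802.2379…
After C$1,900.00 payment: C$4,802.2379… − C$1,900.00 = C$2,902.2379…
Balance at month 12: C$2,902.2379… × (1 + 0.015)^3 = C$3,034.8074…
Penalty: 12 × 0.75% × C$4,200.00 = C$378.00
Final settlement = outstanding balance + penalty = C$3,034.8074… + C$378.00 = C$3,412.81

C$3,412.81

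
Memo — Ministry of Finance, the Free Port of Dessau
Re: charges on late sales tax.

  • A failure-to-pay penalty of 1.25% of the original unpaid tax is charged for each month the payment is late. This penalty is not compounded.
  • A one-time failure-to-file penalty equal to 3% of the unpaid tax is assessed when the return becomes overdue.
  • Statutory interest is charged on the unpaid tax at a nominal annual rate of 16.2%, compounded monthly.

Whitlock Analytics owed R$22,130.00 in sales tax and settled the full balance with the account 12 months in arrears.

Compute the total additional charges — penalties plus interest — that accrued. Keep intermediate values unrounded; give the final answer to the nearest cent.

R$7,847.00

Failure-to-file penalty: 3% × R$22,130.00 = R$663.90
Failure-to-pay penalty = 1.25% × R$22,130.00 × 12 mo = R$3,319.50
Interest (16.2%/yr ÷ 12 = 1.35%/month): R$22,130.00 × ((1 + 0.0135)^12 − 1) = R$3,863.6011…
Penalties + interest = R$3,983.4000 + R$3,863.6011… = R$7,847.00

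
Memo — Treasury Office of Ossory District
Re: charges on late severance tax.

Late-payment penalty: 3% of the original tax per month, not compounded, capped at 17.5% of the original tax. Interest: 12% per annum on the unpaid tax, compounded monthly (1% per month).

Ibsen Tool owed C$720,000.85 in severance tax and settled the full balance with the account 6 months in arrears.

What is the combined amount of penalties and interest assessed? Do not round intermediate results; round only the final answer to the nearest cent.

C$170,294.71

Penalty (uncapped): 6 × 3% × C$720,000.85 = C$129,600.15…; cap = 17.5% × C$720,000.85 = C$126,000.15… → penalty = C$126,000.15…
Interest: C$720,000.85 × ((1 + 0.01)^6 − 1) = C$720,000.85 × 0.0615202… = C$44,294.5607…
Penalties + interest = C$126,000.1488… + C$44,294.5607… = C$170,294.71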